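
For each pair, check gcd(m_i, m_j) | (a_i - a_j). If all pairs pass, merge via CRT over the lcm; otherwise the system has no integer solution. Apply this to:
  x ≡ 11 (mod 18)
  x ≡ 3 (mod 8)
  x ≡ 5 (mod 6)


Moduli 18, 8, 6 are not pairwise coprime, so CRT works modulo lcm(m_i) when all pairwise compatibility conditions hold.
Pairwise compatibility: gcd(m_i, m_j) must divide a_i - a_j for every pair.
Merge one congruence at a time:
  Start: x ≡ 11 (mod 18).
  Combine with x ≡ 3 (mod 8): gcd(18, 8) = 2; 3 - 11 = -8, which IS divisible by 2, so compatible.
    Write x = 11 + 18·t and substitute into x ≡ 3 (mod 8): 18·t ≡ 3 − 11 = -8 (mod 8).
    Divide the congruence (and modulus) by g = 2: 9·t ≡ -4 (mod 4).
    Reduce coefficients mod 4: 1·t ≡ 0 (mod 4).
    So t ≡ 0 (mod 4).
    Then x = 11 + 18·0 = 11, valid modulo lcm(18, 8) = 72: x ≡ 11 (mod 72).
  Combine with x ≡ 5 (mod 6): gcd(72, 6) = 6; 5 - 11 = -6, which IS divisible by 6, so compatible.
    Write x = 11 + 72·t and substitute into x ≡ 5 (mod 6): 72·t ≡ 5 − 11 = -6 (mod 6).
    Divide the congruence (and modulus) by g = 6: 12·t ≡ -1 (mod 1).
    Modulo 1 every t works; take t = 0.
    Then x = 11 + 72·0 = 11, valid modulo lcm(72, 6) = 72: x ≡ 11 (mod 72).
Verify: 11 mod 18 = 11, 11 mod 8 = 3, 11 mod 6 = 5.

x ≡ 11 (mod 72).


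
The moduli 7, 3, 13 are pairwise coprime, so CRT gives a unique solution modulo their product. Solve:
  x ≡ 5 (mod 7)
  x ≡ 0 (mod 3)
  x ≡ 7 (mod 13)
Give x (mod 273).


Moduli 7, 3, 13 are pairwise coprime; by CRT there is a unique solution modulo M = 7 · 3 · 13 = 273.
Solve pairwise, accumulating the modulus:
  Start with x ≡ 5 (mod 7).
  Combine with x ≡ 0 (mod 3): since gcd(7, 3) = 1, we get a unique residue mod 21.
    Write x = 5 + 7·t and substitute into x ≡ 0 (mod 3): 7·t ≡ 0 − 5 = -5 (mod 3).
    Reduce coefficients mod 3: 1·t ≡ 1 (mod 3).
    So t ≡ 1 (mod 3).
    Then x = 5 + 7·1 = 12, valid modulo lcm(7, 3) = 21: x ≡ 12 (mod 21).
  Combine with x ≡ 7 (mod 13): since gcd(21, 13) = 1, we get a unique residue mod 273.
    Write x = 12 + 21·t and substitute into x ≡ 7 (mod 13): 21·t ≡ 7 − 12 = -5 (mod 13).
    Reduce coefficients mod 13: 8·t ≡ 8 (mod 13).
    The inverse of 8 mod 13 is 5 (since 8·5 = 40 = 3·13 + 1), so t ≡ 5·8 = 40 ≡ 1 (mod 13).
    Then x = 12 + 21·1 = 33, valid modulo lcm(21, 13) = 273: x ≡ 33 (mod 273).
Verify: 33 mod 7 = 5 ✓, 33 mod 3 = 0 ✓, 33 mod 13 = 7 ✓.

x ≡ 33 (mod 273).


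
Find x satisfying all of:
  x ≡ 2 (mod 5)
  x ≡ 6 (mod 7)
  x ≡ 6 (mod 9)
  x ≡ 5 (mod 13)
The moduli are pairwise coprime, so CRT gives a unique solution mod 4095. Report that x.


Product of moduli M = 5 · 7 · 9 · 13 = 4095.
Merge one congruence at a time:
  Start: x ≡ 2 (mod 5).
  Combine with x ≡ 6 (mod 7); new modulus lcm = 35.
    Write x = 2 + 5·t and substitute into x ≡ 6 (mod 7): 5·t ≡ 6 − 2 = 4 (mod 7).
    The inverse of 5 mod 7 is 3 (since 5·3 = 15 = 2·7 + 1), so t ≡ 3·4 = 12 ≡ 5 (mod 7).
    Then x = 2 + 5·5 = 27, valid modulo lcm(5, 7) = 35: x ≡ 27 (mod 35).
  Combine with x ≡ 6 (mod 9); new modulus lcm = 315.
    Write x = 27 + 35·t and substitute into x ≡ 6 (mod 9): 35·t ≡ 6 − 27 = -21 (mod 9).
    Reduce coefficients mod 9: 8·t ≡ 6 (mod 9).
    The inverse of 8 mod 9 is 8 (since 8·8 = 64 = 7·9 + 1), so t ≡ 8·6 = 48 ≡ 3 (mod 9).
    Then x = 27 + 35·3 = 132, valid modulo lcm(35, 9) = 315: x ≡ 132 (mod 315).
  Combine with x ≡ 5 (mod 13); new modulus lcm = 4095.
    Write x = 132 + 315·t and substitute into x ≡ 5 (mod 13): 315·t ≡ 5 − 132 = -127 (mod 13).
    Reduce coefficients mod 13: 3·t ≡ 3 (mod 13).
    The inverse of 3 mod 13 is 9 (since 3·9 = 27 = 2·13 + 1), so t ≡ 9·3 = 27 ≡ 1 (mod 13).
    Then x = 132 + 315·1 = 447, valid modulo lcm(315, 13) = 4095: x ≡ 447 (mod 4095).
Verify against each original: 447 mod 5 = 2, 447 mod 7 = 6, 447 mod 9 = 6, 447 mod 13 = 5.

x ≡ 447 (mod 4095).


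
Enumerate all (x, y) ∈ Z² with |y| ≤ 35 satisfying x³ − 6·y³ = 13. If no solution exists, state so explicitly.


The equation is x³ - 6y³ = 13. For fixed y, x³ = 6·y³ + 13, so a solution requires the RHS to be a perfect cube.
Strategy: iterate y from -35 to 35, compute RHS = 6·y³ + 13, and check whether it is a (positive or negative) perfect cube.
Check small values of y:
  y = 0: RHS = 13 is not a perfect cube.
  y = 1: RHS = 19 is not a perfect cube.
  y = -1: RHS = 7 is not a perfect cube.
  y = 2: RHS = 61 is not a perfect cube.
  y = -2: RHS = -35 is not a perfect cube.
  y = 3: RHS = 175 is not a perfect cube.
  y = -3: RHS = -149 is not a perfect cube.
Continuing the search up to |y| = 35 finds no solutions either.
No (x, y) in the scanned range satisfies the equation.

No integer solutions with |y| ≤ 35.


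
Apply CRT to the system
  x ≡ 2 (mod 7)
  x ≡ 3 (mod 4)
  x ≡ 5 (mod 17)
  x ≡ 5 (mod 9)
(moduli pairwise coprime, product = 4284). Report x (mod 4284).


Product of moduli M = 7 · 4 · 17 · 9 = 4284.
Merge one congruence at a time:
  Start: x ≡ 2 (mod 7).
  Combine with x ≡ 3 (mod 4); new modulus lcm = 28.
    Write x = 2 + 7·t and substitute into x ≡ 3 (mod 4): 7·t ≡ 3 − 2 = 1 (mod 4).
    Reduce coefficients mod 4: 3·t ≡ 1 (mod 4).
    The inverse of 3 mod 4 is 3 (since 3·3 = 9 = 2·4 + 1), so t ≡ 3·1 = 3 ≡ 3 (mod 4).
    Then x = 2 + 7·3 = 23, valid modulo lcm(7, 4) = 28: x ≡ 23 (mod 28).
  Combine with x ≡ 5 (mod 17); new modulus lcm = 476.
    Write x = 23 + 28·t and substitute into x ≡ 5 (mod 17): 28·t ≡ 5 − 23 = -18 (mod 17).
    Reduce coefficients mod 17: 11·t ≡ 16 (mod 17).
    The inverse of 11 mod 17 is 14 (since 11·14 = 154 = 9·17 + 1), so t ≡ 14·16 = 224 ≡ 3 (mod 17).
    Then x = 23 + 28·3 = 107, valid modulo lcm(28, 17) = 476: x ≡ 107 (mod 476).
  Combine with x ≡ 5 (mod 9); new modulus lcm = 4284.
    Write x = 107 + 476·t and substitute into x ≡ 5 (mod 9): 476·t ≡ 5 − 107 = -102 (mod 9).
    Reduce coefficients mod 9: 8·t ≡ 6 (mod 9).
    The inverse of 8 mod 9 is 8 (since 8·8 = 64 = 7·9 + 1), so t ≡ 8·6 = 48 ≡ 3 (mod 9).
    Then x = 107 + 476·3 = 1535, valid modulo lcm(476, 9) = 4284: x ≡ 1535 (mod 4284).
Verify against each original: 1535 mod 7 = 2, 1535 mod 4 = 3, 1535 mod 17 = 5, 1535 mod 9 = 5.

x ≡ 1535 (mod 4284).


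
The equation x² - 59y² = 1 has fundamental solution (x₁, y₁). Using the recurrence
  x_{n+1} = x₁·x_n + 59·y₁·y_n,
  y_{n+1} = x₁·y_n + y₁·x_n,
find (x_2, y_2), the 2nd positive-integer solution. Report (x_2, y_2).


Step 1: Find the fundamental solution (x₁, y₁) of x² - 59y² = 1.
  Expand √59 as a continued fraction. a₀ = ⌊√59⌋ = 7; iterate m_{k+1} = d_k·a_k − m_k, d_{k+1} = (59 − m_{k+1}²)/d_k, a_{k+1} = ⌊(a₀ + m_{k+1})/d_{k+1}⌋ (starting m₀ = 0, d₀ = 1), with convergents p_k = a_k·p_{k-1} + p_{k-2}, q_k = a_k·q_{k-1} + q_{k-2} (p₋₁ = 1, q₋₁ = 0):
  k = 0: a₀ = 7; p₀/q₀ = 7/1; p₀² − 59·q₀² = 49 − 59 = -10.
  k = 1: m = 7, d = 10, a = ⌊(7 + 7)/10⌋ = 1; p/q = (1·7 + 1)/(1·1 + 0) = 8/1; p² − 59·q² = 64 − 59 = 5.
  k = 2: m = 3, d = 5, a = ⌊(7 + 3)/5⌋ = 2; p/q = (2·8 + 7)/(2·1 + 1) = 23/3; p² − 59·q² = 529 − 531 = -2.
  k = 3: m = 7, d = 2, a = ⌊(7 + 7)/2⌋ = 7; p/q = (7·23 + 8)/(7·3 + 1) = 169/22; p² − 59·q² = 28561 − 28556 = 5.
  k = 4: m = 7, d = 5, a = ⌊(7 + 7)/5⌋ = 2; p/q = (2·169 + 23)/(2·22 + 3) = 361/47; p² − 59·q² = 130321 − 130331 = -10.
  k = 5: m = 3, d = 10, a = ⌊(7 + 3)/10⌋ = 1; p/q = (1·361 + 169)/(1·47 + 22) = 530/69; p² − 59·q² = 280900 − 280899 = 1.
  The first convergent with p² − 59·q² = 1 gives the fundamental solution (x₁, y₁) = (530, 69).
Step 2: Apply the recurrence (x_{n+1}, y_{n+1}) = (x₁x_n + 59y₁y_n, x₁y_n + y₁x_n) repeatedly.
  From (x_1, y_1) = (530, 69): x_2 = 530·530 + 59·69·69 = 561799; y_2 = 530·69 + 69·530 = 73140.
Step 3: Verify x_2² - 59·y_2² = 315618116401 - 315618116400 = 1 (should be 1). ✓

(x_1, y_1) = (530, 69); (x_2, y_2) = (561799, 73140).


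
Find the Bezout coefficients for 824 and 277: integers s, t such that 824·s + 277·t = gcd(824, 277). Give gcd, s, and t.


Euclidean algorithm on (824, 277) — divide until remainder is 0:
  824 = 2 · 277 + 270
  277 = 1 · 270 + 7
  270 = 38 · 7 + 4
  7 = 1 · 4 + 3
  4 = 1 · 3 + 1
  3 = 3 · 1 + 0
gcd(824, 277) = 1.
Track Bezout coefficients alongside the remainders: start with r₀ = 824 = a·1 + b·0 (s = 1, t = 0) and r₁ = 277 = a·0 + b·1 (s = 0, t = 1); each new remainder r_{k+1} = r_{k-1} − q_k·r_k inherits s_{k+1} = s_{k-1} − q_k·s_k, t_{k+1} = t_{k-1} − q_k·t_k, so r_k = a·s_k + b·t_k at every step:
  q = 2: r = 270, s = 1 − 2·0 = 1, t = 0 − 2·1 = -2  (check: 824·1 + 277·(-2) = 270)
  q = 1: r = 7, s = 0 − 1·1 = -1, t = 1 − 1·(-2) = 3  (check: 824·(-1) + 277·3 = 7)
  q = 38: r = 4, s = 1 − 38·(-1) = 39, t = -2 − 38·3 = -116  (check: 824·39 + 277·(-116) = 4)
  q = 1: r = 3, s = -1 − 1·39 = -40, t = 3 − 1·(-116) = 119  (check: 824·(-40) + 277·119 = 3)
  q = 1: r = 1, s = 39 − 1·(-40) = 79, t = -116 − 1·119 = -235  (check: 824·79 + 277·(-235) = 1)
The row with r = 1 (the gcd) gives the Bezout coefficients s = 79, t = -235.
Result: 824 · (79) + 277 · (-235) = 1.

gcd(824, 277) = 1; s = 79, t = -235 (check: 824·79 + 277·(-235) = 1).


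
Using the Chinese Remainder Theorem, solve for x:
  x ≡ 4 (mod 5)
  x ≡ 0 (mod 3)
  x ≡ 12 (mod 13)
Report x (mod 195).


Moduli 5, 3, 13 are pairwise coprime; by CRT there is a unique solution modulo M = 5 · 3 · 13 = 195.
Solve pairwise, accumulating the modulus:
  Start with x ≡ 4 (mod 5).
  Combine with x ≡ 0 (mod 3): since gcd(5, 3) = 1, we get a unique residue mod 15.
    Write x = 4 + 5·t and substitute into x ≡ 0 (mod 3): 5·t ≡ 0 − 4 = -4 (mod 3).
    Reduce coefficients mod 3: 2·t ≡ 2 (mod 3).
    The inverse of 2 mod 3 is 2 (since 2·2 = 4 = 1·3 + 1), so t ≡ 2·2 = 4 ≡ 1 (mod 3).
    Then x = 4 + 5·1 = 9, valid modulo lcm(5, 3) = 15: x ≡ 9 (mod 15).
  Combine with x ≡ 12 (mod 13): since gcd(15, 13) = 1, we get a unique residue mod 195.
    Write x = 9 + 15·t and substitute into x ≡ 12 (mod 13): 15·t ≡ 12 − 9 = 3 (mod 13).
    Reduce coefficients mod 13: 2·t ≡ 3 (mod 13).
    The inverse of 2 mod 13 is 7 (since 2·7 = 14 = 1·13 + 1), so t ≡ 7·3 = 21 ≡ 8 (mod 13).
    Then x = 9 + 15·8 = 129, valid modulo lcm(15, 13) = 195: x ≡ 129 (mod 195).
Verify: 129 mod 5 = 4 ✓, 129 mod 3 = 0 ✓, 129 mod 13 = 12 ✓.

x ≡ 129 (mod 195).


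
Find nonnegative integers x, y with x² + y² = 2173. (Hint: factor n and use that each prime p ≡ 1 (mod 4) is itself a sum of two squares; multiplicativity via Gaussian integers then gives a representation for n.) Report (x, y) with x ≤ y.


Step 1: Factor n = 2173 = 41 · 53.
Step 2: Check the mod-4 condition on each prime factor: 41 ≡ 1 (mod 4), exponent 1; 53 ≡ 1 (mod 4), exponent 1.
All primes ≡ 3 (mod 4) appear to even exponent (or don't appear), so by the two-squares theorem n IS expressible as a sum of two squares.
Step 3: Build a representation. Here n = 41 · 53 is a product of primes ≡ 1 (mod 4). Each prime p ≡ 1 (mod 4) is itself a sum of two squares; find a² by testing p − a² for a perfect square:
  41: 41 − 1² = 40, 41 − 2² = 37, 41 − 3² = 32, 41 − 4² = 25 = 5² ⇒ 41 = 4² + 5².
  53: 53 − 1² = 52, 53 − 2² = 49 = 7² ⇒ 53 = 2² + 7².
  Combine using the Brahmagupta–Fibonacci identity (a² + b²)(c² + d²) = (ac − bd)² + (ad + bc)² = (ac + bd)² + (ad − bc)²:
  41 · 53 = 2173: from (4² + 5²)(2² + 7²), take (4·2 − 5·7, 4·7 + 5·2) = (8 − 35, 28 + 10) = (-27, 38); dropping signs (only squares matter) gives (27, 38); check 27² + 38² = 729 + 1444 = 2173 ✓.
Step 4: Order so x ≤ y and verify: 27² + 38² = 729 + 1444 = 2173 = n. ✓

n = 2173 = 27² + 38² (one valid representation with x ≤ y).


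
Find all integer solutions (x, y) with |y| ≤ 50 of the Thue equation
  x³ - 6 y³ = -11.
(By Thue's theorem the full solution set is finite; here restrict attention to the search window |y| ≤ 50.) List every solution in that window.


The equation is x³ - 6y³ = -11. For fixed y, x³ = 6·y³ − 11, so a solution requires the RHS to be a perfect cube.
Strategy: iterate y from -50 to 50, compute RHS = 6·y³ − 11, and check whether it is a (positive or negative) perfect cube.
Check small values of y:
  y = 0: RHS = -11 is not a perfect cube.
  y = 1: RHS = -5 is not a perfect cube.
  y = -1: RHS = -17 is not a perfect cube.
  y = 2: RHS = 37 is not a perfect cube.
  y = -2: RHS = -59 is not a perfect cube.
  y = 3: RHS = 151 is not a perfect cube.
  y = -3: RHS = -173 is not a perfect cube.
Continuing the search up to |y| = 50 finds no solutions either.
No (x, y) in the scanned range satisfies the equation.

No integer solutions with |y| ≤ 50.


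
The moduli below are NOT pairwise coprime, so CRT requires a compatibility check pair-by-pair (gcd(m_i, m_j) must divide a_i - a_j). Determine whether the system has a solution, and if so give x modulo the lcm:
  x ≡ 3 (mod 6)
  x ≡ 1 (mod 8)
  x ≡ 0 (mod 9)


Moduli 6, 8, 9 are not pairwise coprime, so CRT works modulo lcm(m_i) when all pairwise compatibility conditions hold.
Pairwise compatibility: gcd(m_i, m_j) must divide a_i - a_j for every pair.
Merge one congruence at a time:
  Start: x ≡ 3 (mod 6).
  Combine with x ≡ 1 (mod 8): gcd(6, 8) = 2; 1 - 3 = -2, which IS divisible by 2, so compatible.
    Write x = 3 + 6·t and substitute into x ≡ 1 (mod 8): 6·t ≡ 1 − 3 = -2 (mod 8).
    Divide the congruence (and modulus) by g = 2: 3·t ≡ -1 (mod 4).
    Reduce coefficients mod 4: 3·t ≡ 3 (mod 4).
    The inverse of 3 mod 4 is 3 (since 3·3 = 9 = 2·4 + 1), so t ≡ 3·3 = 9 ≡ 1 (mod 4).
    Then x = 3 + 6·1 = 9, valid modulo lcm(6, 8) = 24: x ≡ 9 (mod 24).
  Combine with x ≡ 0 (mod 9): gcd(24, 9) = 3; 0 - 9 = -9, which IS divisible by 3, so compatible.
    Write x = 9 + 24·t and substitute into x ≡ 0 (mod 9): 24·t ≡ 0 − 9 = -9 (mod 9).
    Divide the congruence (and modulus) by g = 3: 8·t ≡ -3 (mod 3).
    Reduce coefficients mod 3: 2·t ≡ 0 (mod 3).
    The inverse of 2 mod 3 is 2 (since 2·2 = 4 = 1·3 + 1), so t ≡ 2·0 = 0 ≡ 0 (mod 3).
    Then x = 9 + 24·0 = 9, valid modulo lcm(24, 9) = 72: x ≡ 9 (mod 72).
Verify: 9 mod 6 = 3, 9 mod 8 = 1, 9 mod 9 = 0.

x ≡ 9 (mod 72).


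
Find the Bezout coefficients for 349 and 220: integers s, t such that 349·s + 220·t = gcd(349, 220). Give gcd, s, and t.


Euclidean algorithm on (349, 220) — divide until remainder is 0:
  349 = 1 · 220 + 129
  220 = 1 · 129 + 91
  129 = 1 · 91 + 38
  91 = 2 · 38 + 15
  38 = 2 · 15 + 8
  15 = 1 · 8 + 7
  8 = 1 · 7 + 1
  7 = 7 · 1 + 0
gcd(349, 220) = 1.
Track Bezout coefficients alongside the remainders: start with r₀ = 349 = a·1 + b·0 (s = 1, t = 0) and r₁ = 220 = a·0 + b·1 (s = 0, t = 1); each new remainder r_{k+1} = r_{k-1} − q_k·r_k inherits s_{k+1} = s_{k-1} − q_k·s_k, t_{k+1} = t_{k-1} − q_k·t_k, so r_k = a·s_k + b·t_k at every step:
  q = 1: r = 129, s = 1 − 1·0 = 1, t = 0 − 1·1 = -1  (check: 349·1 + 220·(-1) = 129)
  q = 1: r = 91, s = 0 − 1·1 = -1, t = 1 − 1·(-1) = 2  (check: 349·(-1) + 220·2 = 91)
  q = 1: r = 38, s = 1 − 1·(-1) = 2, t = -1 − 1·2 = -3  (check: 349·2 + 220·(-3) = 38)
  q = 2: r = 15, s = -1 − 2·2 = -5, t = 2 − 2·(-3) = 8  (check: 349·(-5) + 220·8 = 15)
  q = 2: r = 8, s = 2 − 2·(-5) = 12, t = -3 − 2·8 = -19  (check: 349·12 + 220·(-19) = 8)
  q = 1: r = 7, s = -5 − 1·12 = -17, t = 8 − 1·(-19) = 27  (check: 349·(-17) + 220·27 = 7)
  q = 1: r = 1, s = 12 − 1·(-17) = 29, t = -19 − 1·27 = -46  (check: 349·29 + 220·(-46) = 1)
The row with r = 1 (the gcd) gives the Bezout coefficients s = 29, t = -46.
Result: 349 · (29) + 220 · (-46) = 1.

gcd(349, 220) = 1; s = 29, t = -46 (check: 349·29 + 220·(-46) = 1).


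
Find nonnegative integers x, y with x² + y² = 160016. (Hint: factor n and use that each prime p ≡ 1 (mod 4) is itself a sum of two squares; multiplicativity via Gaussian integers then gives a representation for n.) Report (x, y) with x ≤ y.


Step 1: Factor n = 160016 = 2^4 · 73 · 137.
Step 2: Check the mod-4 condition on each prime factor: 2 = 2 (special); 73 ≡ 1 (mod 4), exponent 1; 137 ≡ 1 (mod 4), exponent 1.
All primes ≡ 3 (mod 4) appear to even exponent (or don't appear), so by the two-squares theorem n IS expressible as a sum of two squares.
Step 3: Build a representation. Group n = k² · m with k = 4 and m = 73 · 137 = 10001 (a product of primes ≡ 1 (mod 4)); a representation of m scales to one of n via (k·x)² + (k·y)² = k²(x² + y²). Each prime p ≡ 1 (mod 4) is itself a sum of two squares; find a² by testing p − a² for a perfect square:
  73: 73 − 1² = 72, 73 − 2² = 69, 73 − 3² = 64 = 8² ⇒ 73 = 3² + 8².
  137: 137 − 1² = 136, 137 − 2² = 133, 137 − 3² = 128, 137 − 4² = 121 = 11² ⇒ 137 = 4² + 11².
  Combine using the Brahmagupta–Fibonacci identity (a² + b²)(c² + d²) = (ac − bd)² + (ad + bc)² = (ac + bd)² + (ad − bc)²:
  73 · 137 = 10001: from (3² + 8²)(4² + 11²), take (3·4 − 8·11, 3·11 + 8·4) = (12 − 88, 33 + 32) = (-76, 65); dropping signs (only squares matter) gives (76, 65); check 76² + 65² = 5776 + 4225 = 10001 ✓.
  Scale by k = 4: (4·76, 4·65) = (304, 260).
Step 4: Order so x ≤ y and verify: 260² + 304² = 67600 + 92416 = 160016 = n. ✓

n = 160016 = 260² + 304² (one valid representation with x ≤ y).


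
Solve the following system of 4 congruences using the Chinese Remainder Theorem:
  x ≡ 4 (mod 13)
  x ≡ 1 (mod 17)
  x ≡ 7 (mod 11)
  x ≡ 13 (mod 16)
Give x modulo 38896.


Product of moduli M = 13 · 17 · 11 · 16 = 38896.
Merge one congruence at a time:
  Start: x ≡ 4 (mod 13).
  Combine with x ≡ 1 (mod 17); new modulus lcm = 221.
    Write x = 4 + 13·t and substitute into x ≡ 1 (mod 17): 13·t ≡ 1 − 4 = -3 (mod 17).
    Reduce coefficients mod 17: 13·t ≡ 14 (mod 17).
    The inverse of 13 mod 17 is 4 (since 13·4 = 52 = 3·17 + 1), so t ≡ 4·14 = 56 ≡ 5 (mod 17).
    Then x = 4 + 13·5 = 69, valid modulo lcm(13, 17) = 221: x ≡ 69 (mod 221).
  Combine with x ≡ 7 (mod 11); new modulus lcm = 2431.
    Write x = 69 + 221·t and substitute into x ≡ 7 (mod 11): 221·t ≡ 7 − 69 = -62 (mod 11).
    Reduce coefficients mod 11: 1·t ≡ 4 (mod 11).
    So t ≡ 4 (mod 11).
    Then x = 69 + 221·4 = 953, valid modulo lcm(221, 11) = 2431: x ≡ 953 (mod 2431).
  Combine with x ≡ 13 (mod 16); new modulus lcm = 38896.
    Write x = 953 + 2431·t and substitute into x ≡ 13 (mod 16): 2431·t ≡ 13 − 953 = -940 (mod 16).
    Reduce coefficients mod 16: 15·t ≡ 4 (mod 16).
    The inverse of 15 mod 16 is 15 (since 15·15 = 225 = 14·16 + 1), so t ≡ 15·4 = 60 ≡ 12 (mod 16).
    Then x = 953 + 2431·12 = 30125, valid modulo lcm(2431, 16) = 38896: x ≡ 30125 (mod 38896).
Verify against each original: 30125 mod 13 = 4, 30125 mod 17 = 1, 30125 mod 11 = 7, 30125 mod 16 = 13.

x ≡ 30125 (mod 38896).


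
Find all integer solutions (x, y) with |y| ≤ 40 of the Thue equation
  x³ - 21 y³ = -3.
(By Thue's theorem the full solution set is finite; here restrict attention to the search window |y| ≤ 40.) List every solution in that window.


The equation is x³ - 21y³ = -3. For fixed y, x³ = 21·y³ − 3, so a solution requires the RHS to be a perfect cube.
Strategy: iterate y from -40 to 40, compute RHS = 21·y³ − 3, and check whether it is a (positive or negative) perfect cube.
Check small values of y:
  y = 0: RHS = -3 is not a perfect cube.
  y = 1: RHS = 18 is not a perfect cube.
  y = -1: RHS = -24 is not a perfect cube.
  y = 2: RHS = 165 is not a perfect cube.
  y = -2: RHS = -171 is not a perfect cube.
  y = 3: RHS = 564 is not a perfect cube.
  y = -3: RHS = -570 is not a perfect cube.
Continuing the search up to |y| = 40 finds no solutions either.
No (x, y) in the scanned range satisfies the equation.

No integer solutions with |y| ≤ 40.


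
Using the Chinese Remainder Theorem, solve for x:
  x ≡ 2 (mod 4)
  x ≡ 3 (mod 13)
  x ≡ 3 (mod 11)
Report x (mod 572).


Moduli 4, 13, 11 are pairwise coprime; by CRT there is a unique solution modulo M = 4 · 13 · 11 = 572.
Solve pairwise, accumulating the modulus:
  Start with x ≡ 2 (mod 4).
  Combine with x ≡ 3 (mod 13): since gcd(4, 13) = 1, we get a unique residue mod 52.
    Write x = 2 + 4·t and substitute into x ≡ 3 (mod 13): 4·t ≡ 3 − 2 = 1 (mod 13).
    The inverse of 4 mod 13 is 10 (since 4·10 = 40 = 3·13 + 1), so t ≡ 10·1 = 10 ≡ 10 (mod 13).
    Then x = 2 + 4·10 = 42, valid modulo lcm(4, 13) = 52: x ≡ 42 (mod 52).
  Combine with x ≡ 3 (mod 11): since gcd(52, 11) = 1, we get a unique residue mod 572.
    Write x = 42 + 52·t and substitute into x ≡ 3 (mod 11): 52·t ≡ 3 − 42 = -39 (mod 11).
    Reduce coefficients mod 11: 8·t ≡ 5 (mod 11).
    The inverse of 8 mod 11 is 7 (since 8·7 = 56 = 5·11 + 1), so t ≡ 7·5 = 35 ≡ 2 (mod 11).
    Then x = 42 + 52·2 = 146, valid modulo lcm(52, 11) = 572: x ≡ 146 (mod 572).
Verify: 146 mod 4 = 2 ✓, 146 mod 13 = 3 ✓, 146 mod 11 = 3 ✓.

x ≡ 146 (mod 572).


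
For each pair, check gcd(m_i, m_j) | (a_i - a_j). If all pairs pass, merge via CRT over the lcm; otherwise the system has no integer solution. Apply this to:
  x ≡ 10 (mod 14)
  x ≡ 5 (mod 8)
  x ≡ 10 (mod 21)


Moduli 14, 8, 21 are not pairwise coprime, so CRT works modulo lcm(m_i) when all pairwise compatibility conditions hold.
Pairwise compatibility: gcd(m_i, m_j) must divide a_i - a_j for every pair.
Merge one congruence at a time:
  Start: x ≡ 10 (mod 14).
  Combine with x ≡ 5 (mod 8): gcd(14, 8) = 2, and 5 - 10 = -5 is NOT divisible by 2.
    ⇒ system is inconsistent (no integer solution).

No solution (the system is inconsistent).


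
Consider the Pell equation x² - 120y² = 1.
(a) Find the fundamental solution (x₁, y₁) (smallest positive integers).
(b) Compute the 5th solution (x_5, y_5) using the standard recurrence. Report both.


Step 1: Find the fundamental solution (x₁, y₁) of x² - 120y² = 1.
  Expand √120 as a continued fraction. a₀ = ⌊√120⌋ = 10; iterate m_{k+1} = d_k·a_k − m_k, d_{k+1} = (120 − m_{k+1}²)/d_k, a_{k+1} = ⌊(a₀ + m_{k+1})/d_{k+1}⌋ (starting m₀ = 0, d₀ = 1), with convergents p_k = a_k·p_{k-1} + p_{k-2}, q_k = a_k·q_{k-1} + q_{k-2} (p₋₁ = 1, q₋₁ = 0):
  k = 0: a₀ = 10; p₀/q₀ = 10/1; p₀² − 120·q₀² = 100 − 120 = -20.
  k = 1: m = 10, d = 20, a = ⌊(10 + 10)/20⌋ = 1; p/q = (1·10 + 1)/(1·1 + 0) = 11/1; p² − 120·q² = 121 − 120 = 1.
  The first convergent with p² − 120·q² = 1 gives the fundamental solution (x₁, y₁) = (11, 1).
Step 2: Apply the recurrence (x_{n+1}, y_{n+1}) = (x₁x_n + 120y₁y_n, x₁y_n + y₁x_n) repeatedly.
  From (x_1, y_1) = (11, 1): x_2 = 11·11 + 120·1·1 = 241; y_2 = 11·1 + 1·11 = 22.
  From (x_2, y_2) = (241, 22): x_3 = 11·241 + 120·1·22 = 5291; y_3 = 11·22 + 1·241 = 483.
  From (x_3, y_3) = (5291, 483): x_4 = 11·5291 + 120·1·483 = 116161; y_4 = 11·483 + 1·5291 = 10604.
  From (x_4, y_4) = (116161, 10604): x_5 = 11·116161 + 120·1·10604 = 2550251; y_5 = 11·10604 + 1·116161 = 232805.
Step 3: Verify x_5² - 120·y_5² = 6503780163001 - 6503780163000 = 1 (should be 1). ✓

(x_1, y_1) = (11, 1); (x_5, y_5) = (2550251, 232805).


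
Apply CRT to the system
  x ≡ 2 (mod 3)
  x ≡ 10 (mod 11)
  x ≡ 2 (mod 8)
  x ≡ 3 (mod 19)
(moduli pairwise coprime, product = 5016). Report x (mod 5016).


Product of moduli M = 3 · 11 · 8 · 19 = 5016.
Merge one congruence at a time:
  Start: x ≡ 2 (mod 3).
  Combine with x ≡ 10 (mod 11); new modulus lcm = 33.
    Write x = 2 + 3·t and substitute into x ≡ 10 (mod 11): 3·t ≡ 10 − 2 = 8 (mod 11).
    The inverse of 3 mod 11 is 4 (since 3·4 = 12 = 1·11 + 1), so t ≡ 4·8 = 32 ≡ 10 (mod 11).
    Then x = 2 + 3·10 = 32, valid modulo lcm(3, 11) = 33: x ≡ 32 (mod 33).
  Combine with x ≡ 2 (mod 8); new modulus lcm = 264.
    Write x = 32 + 33·t and substitute into x ≡ 2 (mod 8): 33·t ≡ 2 − 32 = -30 (mod 8).
    Reduce coefficients mod 8: 1·t ≡ 2 (mod 8).
    So t ≡ 2 (mod 8).
    Then x = 32 + 33·2 = 98, valid modulo lcm(33, 8) = 264: x ≡ 98 (mod 264).
  Combine with x ≡ 3 (mod 19); new modulus lcm = 5016.
    Write x = 98 + 264·t and substitute into x ≡ 3 (mod 19): 264·t ≡ 3 − 98 = -95 (mod 19).
    Reduce coefficients mod 19: 17·t ≡ 0 (mod 19).
    The inverse of 17 mod 19 is 9 (since 17·9 = 153 = 8·19 + 1), so t ≡ 9·0 = 0 ≡ 0 (mod 19).
    Then x = 98 + 264·0 = 98, valid modulo lcm(264, 19) = 5016: x ≡ 98 (mod 5016).
Verify against each original: 98 mod 3 = 2, 98 mod 11 = 10, 98 mod 8 = 2, 98 mod 19 = 3.

x ≡ 98 (mod 5016).


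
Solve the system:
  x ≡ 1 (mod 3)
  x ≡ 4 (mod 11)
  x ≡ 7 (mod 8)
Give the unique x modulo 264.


Moduli 3, 11, 8 are pairwise coprime; by CRT there is a unique solution modulo M = 3 · 11 · 8 = 264.
Solve pairwise, accumulating the modulus:
  Start with x ≡ 1 (mod 3).
  Combine with x ≡ 4 (mod 11): since gcd(3, 11) = 1, we get a unique residue mod 33.
    Write x = 1 + 3·t and substitute into x ≡ 4 (mod 11): 3·t ≡ 4 − 1 = 3 (mod 11).
    The inverse of 3 mod 11 is 4 (since 3·4 = 12 = 1·11 + 1), so t ≡ 4·3 = 12 ≡ 1 (mod 11).
    Then x = 1 + 3·1 = 4, valid modulo lcm(3, 11) = 33: x ≡ 4 (mod 33).
  Combine with x ≡ 7 (mod 8): since gcd(33, 8) = 1, we get a unique residue mod 264.
    Write x = 4 + 33·t and substitute into x ≡ 7 (mod 8): 33·t ≡ 7 − 4 = 3 (mod 8).
    Reduce coefficients mod 8: 1·t ≡ 3 (mod 8).
    So t ≡ 3 (mod 8).
    Then x = 4 + 33·3 = 103, valid modulo lcm(33, 8) = 264: x ≡ 103 (mod 264).
Verify: 103 mod 3 = 1 ✓, 103 mod 11 = 4 ✓, 103 mod 8 = 7 ✓.

x ≡ 103 (mod 264).


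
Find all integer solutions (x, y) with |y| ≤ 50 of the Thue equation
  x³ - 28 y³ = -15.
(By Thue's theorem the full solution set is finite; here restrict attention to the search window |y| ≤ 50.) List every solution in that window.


The equation is x³ - 28y³ = -15. For fixed y, x³ = 28·y³ − 15, so a solution requires the RHS to be a perfect cube.
Strategy: iterate y from -50 to 50, compute RHS = 28·y³ − 15, and check whether it is a (positive or negative) perfect cube.
Check small values of y:
  y = 0: RHS = -15 is not a perfect cube.
  y = 1: RHS = 13 is not a perfect cube.
  y = -1: RHS = -43 is not a perfect cube.
  y = 2: RHS = 209 is not a perfect cube.
  y = -2: RHS = -239 is not a perfect cube.
  y = 3: RHS = 741 is not a perfect cube.
  y = -3: RHS = -771 is not a perfect cube.
Continuing the search up to |y| = 50 finds no solutions either.
No (x, y) in the scanned range satisfies the equation.

No integer solutions with |y| ≤ 50.


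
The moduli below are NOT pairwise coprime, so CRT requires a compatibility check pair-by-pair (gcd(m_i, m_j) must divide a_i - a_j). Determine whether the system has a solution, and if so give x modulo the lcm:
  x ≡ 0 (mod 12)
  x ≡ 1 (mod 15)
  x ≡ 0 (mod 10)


Moduli 12, 15, 10 are not pairwise coprime, so CRT works modulo lcm(m_i) when all pairwise compatibility conditions hold.
Pairwise compatibility: gcd(m_i, m_j) must divide a_i - a_j for every pair.
Merge one congruence at a time:
  Start: x ≡ 0 (mod 12).
  Combine with x ≡ 1 (mod 15): gcd(12, 15) = 3, and 1 - 0 = 1 is NOT divisible by 3.
    ⇒ system is inconsistent (no integer solution).

No solution (the system is inconsistent).


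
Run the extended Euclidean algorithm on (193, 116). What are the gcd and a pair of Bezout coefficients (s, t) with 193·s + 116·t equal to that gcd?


Euclidean algorithm on (193, 116) — divide until remainder is 0:
  193 = 1 · 116 + 77
  116 = 1 · 77 + 39
  77 = 1 · 39 + 38
  39 = 1 · 38 + 1
  38 = 38 · 1 + 0
gcd(193, 116) = 1.
Track Bezout coefficients alongside the remainders: start with r₀ = 193 = a·1 + b·0 (s = 1, t = 0) and r₁ = 116 = a·0 + b·1 (s = 0, t = 1); each new remainder r_{k+1} = r_{k-1} − q_k·r_k inherits s_{k+1} = s_{k-1} − q_k·s_k, t_{k+1} = t_{k-1} − q_k·t_k, so r_k = a·s_k + b·t_k at every step:
  q = 1: r = 77, s = 1 − 1·0 = 1, t = 0 − 1·1 = -1  (check: 193·1 + 116·(-1) = 77)
  q = 1: r = 39, s = 0 − 1·1 = -1, t = 1 − 1·(-1) = 2  (check: 193·(-1) + 116·2 = 39)
  q = 1: r = 38, s = 1 − 1·(-1) = 2, t = -1 − 1·2 = -3  (check: 193·2 + 116·(-3) = 38)
  q = 1: r = 1, s = -1 − 1·2 = -3, t = 2 − 1·(-3) = 5  (check: 193·(-3) + 116·5 = 1)
The row with r = 1 (the gcd) gives the Bezout coefficients s = -3, t = 5.
Result: 193 · (-3) + 116 · (5) = 1.

gcd(193, 116) = 1; s = -3, t = 5 (check: 193·(-3) + 116·5 = 1).


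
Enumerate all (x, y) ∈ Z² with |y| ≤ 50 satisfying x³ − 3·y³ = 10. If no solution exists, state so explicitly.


The equation is x³ - 3y³ = 10. For fixed y, x³ = 3·y³ + 10, so a solution requires the RHS to be a perfect cube.
Strategy: iterate y from -50 to 50, compute RHS = 3·y³ + 10, and check whether it is a (positive or negative) perfect cube.
Check small values of y:
  y = 0: RHS = 10 is not a perfect cube.
  y = 1: RHS = 13 is not a perfect cube.
  y = -1: RHS = 7 is not a perfect cube.
  y = 2: RHS = 34 is not a perfect cube.
  y = -2: RHS = -14 is not a perfect cube.
  y = 3: RHS = 91 is not a perfect cube.
  y = -3: RHS = -71 is not a perfect cube.
Continuing, at y = 9: RHS = 2197 = (13)³ ⇒ x = 13 works.
Searching the remaining y in |y| ≤ 50 finds no further solutions.
Collected solutions: (13, 9).

Solutions (with |y| ≤ 50): (13, 9).


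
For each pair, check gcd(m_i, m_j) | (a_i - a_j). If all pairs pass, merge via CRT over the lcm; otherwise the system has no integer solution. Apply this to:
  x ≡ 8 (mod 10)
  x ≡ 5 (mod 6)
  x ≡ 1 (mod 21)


Moduli 10, 6, 21 are not pairwise coprime, so CRT works modulo lcm(m_i) when all pairwise compatibility conditions hold.
Pairwise compatibility: gcd(m_i, m_j) must divide a_i - a_j for every pair.
Merge one congruence at a time:
  Start: x ≡ 8 (mod 10).
  Combine with x ≡ 5 (mod 6): gcd(10, 6) = 2, and 5 - 8 = -3 is NOT divisible by 2.
    ⇒ system is inconsistent (no integer solution).

No solution (the system is inconsistent).


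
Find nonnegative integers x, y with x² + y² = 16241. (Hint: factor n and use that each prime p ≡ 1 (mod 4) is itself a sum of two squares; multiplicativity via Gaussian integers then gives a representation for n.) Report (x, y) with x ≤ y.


Step 1: Factor n = 16241 = 109 · 149.
Step 2: Check the mod-4 condition on each prime factor: 109 ≡ 1 (mod 4), exponent 1; 149 ≡ 1 (mod 4), exponent 1.
All primes ≡ 3 (mod 4) appear to even exponent (or don't appear), so by the two-squares theorem n IS expressible as a sum of two squares.
Step 3: Build a representation. Here n = 109 · 149 is a product of primes ≡ 1 (mod 4). Each prime p ≡ 1 (mod 4) is itself a sum of two squares; find a² by testing p − a² for a perfect square:
  109: 109 − 1² = 108, 109 − 2² = 105, 109 − 3² = 100 = 10² ⇒ 109 = 3² + 10².
  149: 149 − 1² = 148, 149 − 2² = 145, 149 − 3² = 140, 149 − 4² = 133, 149 − 5² = 124, 149 − 6² = 113, 149 − 7² = 100 = 10² ⇒ 149 = 7² + 10².
  Combine using the Brahmagupta–Fibonacci identity (a² + b²)(c² + d²) = (ac − bd)² + (ad + bc)² = (ac + bd)² + (ad − bc)²:
  109 · 149 = 16241: from (3² + 10²)(7² + 10²), take (3·7 − 10·10, 3·10 + 10·7) = (21 − 100, 30 + 70) = (-79, 100); dropping signs (only squares matter) gives (79, 100); check 79² + 100² = 6241 + 10000 = 16241 ✓.
Step 4: Order so x ≤ y and verify: 79² + 100² = 6241 + 10000 = 16241 = n. ✓

n = 16241 = 79² + 100² (one valid representation with x ≤ y).


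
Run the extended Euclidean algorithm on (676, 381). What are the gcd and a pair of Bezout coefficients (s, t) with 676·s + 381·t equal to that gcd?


Euclidean algorithm on (676, 381) — divide until remainder is 0:
  676 = 1 · 381 + 295
  381 = 1 · 295 + 86
  295 = 3 · 86 + 37
  86 = 2 · 37 + 12
  37 = 3 · 12 + 1
  12 = 12 · 1 + 0
gcd(676, 381) = 1.
Track Bezout coefficients alongside the remainders: start with r₀ = 676 = a·1 + b·0 (s = 1, t = 0) and r₁ = 381 = a·0 + b·1 (s = 0, t = 1); each new remainder r_{k+1} = r_{k-1} − q_k·r_k inherits s_{k+1} = s_{k-1} − q_k·s_k, t_{k+1} = t_{k-1} − q_k·t_k, so r_k = a·s_k + b·t_k at every step:
  q = 1: r = 295, s = 1 − 1·0 = 1, t = 0 − 1·1 = -1  (check: 676·1 + 381·(-1) = 295)
  q = 1: r = 86, s = 0 − 1·1 = -1, t = 1 − 1·(-1) = 2  (check: 676·(-1) + 381·2 = 86)
  q = 3: r = 37, s = 1 − 3·(-1) = 4, t = -1 − 3·2 = -7  (check: 676·4 + 381·(-7) = 37)
  q = 2: r = 12, s = -1 − 2·4 = -9, t = 2 − 2·(-7) = 16  (check: 676·(-9) + 381·16 = 12)
  q = 3: r = 1, s = 4 − 3·(-9) = 31, t = -7 − 3·16 = -55  (check: 676·31 + 381·(-55) = 1)
The row with r = 1 (the gcd) gives the Bezout coefficients s = 31, t = -55.
Result: 676 · (31) + 381 · (-55) = 1.

gcd(676, 381) = 1; s = 31, t = -55 (check: 676·31 + 381·(-55) = 1).


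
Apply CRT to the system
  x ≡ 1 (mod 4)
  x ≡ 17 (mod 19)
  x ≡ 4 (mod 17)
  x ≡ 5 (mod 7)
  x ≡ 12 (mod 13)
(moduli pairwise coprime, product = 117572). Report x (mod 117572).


Product of moduli M = 4 · 19 · 17 · 7 · 13 = 117572.
Merge one congruence at a time:
  Start: x ≡ 1 (mod 4).
  Combine with x ≡ 17 (mod 19); new modulus lcm = 76.
    Write x = 1 + 4·t and substitute into x ≡ 17 (mod 19): 4·t ≡ 17 − 1 = 16 (mod 19).
    The inverse of 4 mod 19 is 5 (since 4·5 = 20 = 1·19 + 1), so t ≡ 5·16 = 80 ≡ 4 (mod 19).
    Then x = 1 + 4·4 = 17, valid modulo lcm(4, 19) = 76: x ≡ 17 (mod 76).
  Combine with x ≡ 4 (mod 17); new modulus lcm = 1292.
    Write x = 17 + 76·t and substitute into x ≡ 4 (mod 17): 76·t ≡ 4 − 17 = -13 (mod 17).
    Reduce coefficients mod 17: 8·t ≡ 4 (mod 17).
    The inverse of 8 mod 17 is 15 (since 8·15 = 120 = 7·17 + 1), so t ≡ 15·4 = 60 ≡ 9 (mod 17).
    Then x = 17 + 76·9 = 701, valid modulo lcm(76, 17) = 1292: x ≡ 701 (mod 1292).
  Combine with x ≡ 5 (mod 7); new modulus lcm = 9044.
    Write x = 701 + 1292·t and substitute into x ≡ 5 (mod 7): 1292·t ≡ 5 − 701 = -696 (mod 7).
    Reduce coefficients mod 7: 4·t ≡ 4 (mod 7).
    The inverse of 4 mod 7 is 2 (since 4·2 = 8 = 1·7 + 1), so t ≡ 2·4 = 8 ≡ 1 (mod 7).
    Then x = 701 + 1292·1 = 1993, valid modulo lcm(1292, 7) = 9044: x ≡ 1993 (mod 9044).
  Combine with x ≡ 12 (mod 13); new modulus lcm = 117572.
    Write x = 1993 + 9044·t and substitute into x ≡ 12 (mod 13): 9044·t ≡ 12 − 1993 = -1981 (mod 13).
    Reduce coefficients mod 13: 9·t ≡ 8 (mod 13).
    The inverse of 9 mod 13 is 3 (since 9·3 = 27 = 2·13 + 1), so t ≡ 3·8 = 24 ≡ 11 (mod 13).
    Then x = 1993 + 9044·11 = 101477, valid modulo lcm(9044, 13) = 117572: x ≡ 101477 (mod 117572).
Verify against each original: 101477 mod 4 = 1, 101477 mod 19 = 17, 101477 mod 17 = 4, 101477 mod 7 = 5, 101477 mod 13 = 12.

x ≡ 101477 (mod 117572).


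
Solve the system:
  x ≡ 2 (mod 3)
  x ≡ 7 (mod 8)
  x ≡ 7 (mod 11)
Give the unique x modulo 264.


Moduli 3, 8, 11 are pairwise coprime; by CRT there is a unique solution modulo M = 3 · 8 · 11 = 264.
Solve pairwise, accumulating the modulus:
  Start with x ≡ 2 (mod 3).
  Combine with x ≡ 7 (mod 8): since gcd(3, 8) = 1, we get a unique residue mod 24.
    Write x = 2 + 3·t and substitute into x ≡ 7 (mod 8): 3·t ≡ 7 − 2 = 5 (mod 8).
    The inverse of 3 mod 8 is 3 (since 3·3 = 9 = 1·8 + 1), so t ≡ 3·5 = 15 ≡ 7 (mod 8).
    Then x = 2 + 3·7 = 23, valid modulo lcm(3, 8) = 24: x ≡ 23 (mod 24).
  Combine with x ≡ 7 (mod 11): since gcd(24, 11) = 1, we get a unique residue mod 264.
    Write x = 23 + 24·t and substitute into x ≡ 7 (mod 11): 24·t ≡ 7 − 23 = -16 (mod 11).
    Reduce coefficients mod 11: 2·t ≡ 6 (mod 11).
    The inverse of 2 mod 11 is 6 (since 2·6 = 12 = 1·11 + 1), so t ≡ 6·6 = 36 ≡ 3 (mod 11).
    Then x = 23 + 24·3 = 95, valid modulo lcm(24, 11) = 264: x ≡ 95 (mod 264).
Verify: 95 mod 3 = 2 ✓, 95 mod 8 = 7 ✓, 95 mod 11 = 7 ✓.

x ≡ 95 (mod 264).


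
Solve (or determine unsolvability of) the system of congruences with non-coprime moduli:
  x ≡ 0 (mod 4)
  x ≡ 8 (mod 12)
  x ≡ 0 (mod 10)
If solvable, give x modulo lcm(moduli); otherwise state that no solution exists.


Moduli 4, 12, 10 are not pairwise coprime, so CRT works modulo lcm(m_i) when all pairwise compatibility conditions hold.
Pairwise compatibility: gcd(m_i, m_j) must divide a_i - a_j for every pair.
Merge one congruence at a time:
  Start: x ≡ 0 (mod 4).
  Combine with x ≡ 8 (mod 12): gcd(4, 12) = 4; 8 - 0 = 8, which IS divisible by 4, so compatible.
    Write x = 0 + 4·t and substitute into x ≡ 8 (mod 12): 4·t ≡ 8 − 0 = 8 (mod 12).
    Divide the congruence (and modulus) by g = 4: 1·t ≡ 2 (mod 3).
    So t ≡ 2 (mod 3).
    Then x = 0 + 4·2 = 8, valid modulo lcm(4, 12) = 12: x ≡ 8 (mod 12).
  Combine with x ≡ 0 (mod 10): gcd(12, 10) = 2; 0 - 8 = -8, which IS divisible by 2, so compatible.
    Write x = 8 + 12·t and substitute into x ≡ 0 (mod 10): 12·t ≡ 0 − 8 = -8 (mod 10).
    Divide the congruence (and modulus) by g = 2: 6·t ≡ -4 (mod 5).
    Reduce coefficients mod 5: 1·t ≡ 1 (mod 5).
    So t ≡ 1 (mod 5).
    Then x = 8 + 12·1 = 20, valid modulo lcm(12, 10) = 60: x ≡ 20 (mod 60).
Verify: 20 mod 4 = 0, 20 mod 12 = 8, 20 mod 10 = 0.

x ≡ 20 (mod 60).


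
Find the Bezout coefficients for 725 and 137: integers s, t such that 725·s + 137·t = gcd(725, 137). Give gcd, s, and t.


Euclidean algorithm on (725, 137) — divide until remainder is 0:
  725 = 5 · 137 + 40
  137 = 3 · 40 + 17
  40 = 2 · 17 + 6
  17 = 2 · 6 + 5
  6 = 1 · 5 + 1
  5 = 5 · 1 + 0
gcd(725, 137) = 1.
Track Bezout coefficients alongside the remainders: start with r₀ = 725 = a·1 + b·0 (s = 1, t = 0) and r₁ = 137 = a·0 + b·1 (s = 0, t = 1); each new remainder r_{k+1} = r_{k-1} − q_k·r_k inherits s_{k+1} = s_{k-1} − q_k·s_k, t_{k+1} = t_{k-1} − q_k·t_k, so r_k = a·s_k + b·t_k at every step:
  q = 5: r = 40, s = 1 − 5·0 = 1, t = 0 − 5·1 = -5  (check: 725·1 + 137·(-5) = 40)
  q = 3: r = 17, s = 0 − 3·1 = -3, t = 1 − 3·(-5) = 16  (check: 725·(-3) + 137·16 = 17)
  q = 2: r = 6, s = 1 − 2·(-3) = 7, t = -5 − 2·16 = -37  (check: 725·7 + 137·(-37) = 6)
  q = 2: r = 5, s = -3 − 2·7 = -17, t = 16 − 2·(-37) = 90  (check: 725·(-17) + 137·90 = 5)
  q = 1: r = 1, s = 7 − 1·(-17) = 24, t = -37 − 1·90 = -127  (check: 725·24 + 137·(-127) = 1)
The row with r = 1 (the gcd) gives the Bezout coefficients s = 24, t = -127.
Result: 725 · (24) + 137 · (-127) = 1.

gcd(725, 137) = 1; s = 24, t = -127 (check: 725·24 + 137·(-127) = 1).


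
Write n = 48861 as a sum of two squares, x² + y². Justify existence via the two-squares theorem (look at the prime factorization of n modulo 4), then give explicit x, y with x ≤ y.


Step 1: Factor n = 48861 = 3^2 · 61 · 89.
Step 2: Check the mod-4 condition on each prime factor: 3 ≡ 3 (mod 4), exponent 2 (must be even); 61 ≡ 1 (mod 4), exponent 1; 89 ≡ 1 (mod 4), exponent 1.
All primes ≡ 3 (mod 4) appear to even exponent (or don't appear), so by the two-squares theorem n IS expressible as a sum of two squares.
Step 3: Build a representation. Group n = k² · m with k = 3 and m = 61 · 89 = 5429 (a product of primes ≡ 1 (mod 4)); a representation of m scales to one of n via (k·x)² + (k·y)² = k²(x² + y²). Each prime p ≡ 1 (mod 4) is itself a sum of two squares; find a² by testing p − a² for a perfect square:
  61: 61 − 1² = 60, 61 − 2² = 57, 61 − 3² = 52, 61 − 4² = 45, 61 − 5² = 36 = 6² ⇒ 61 = 5² + 6².
  89: 89 − 1² = 88, 89 − 2² = 85, 89 − 3² = 80, 89 − 4² = 73, 89 − 5² = 64 = 8² ⇒ 89 = 5² + 8².
  Combine using the Brahmagupta–Fibonacci identity (a² + b²)(c² + d²) = (ac − bd)² + (ad + bc)² = (ac + bd)² + (ad − bc)²:
  61 · 89 = 5429: from (5² + 6²)(5² + 8²), take (5·5 − 6·8, 5·8 + 6·5) = (25 − 48, 40 + 30) = (-23, 70); dropping signs (only squares matter) gives (23, 70); check 23² + 70² = 529 + 4900 = 5429 ✓.
  Scale by k = 3: (3·23, 3·70) = (69, 210).
Step 4: Order so x ≤ y and verify: 69² + 210² = 4761 + 44100 = 48861 = n. ✓

n = 48861 = 69² + 210² (one valid representation with x ≤ y).
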